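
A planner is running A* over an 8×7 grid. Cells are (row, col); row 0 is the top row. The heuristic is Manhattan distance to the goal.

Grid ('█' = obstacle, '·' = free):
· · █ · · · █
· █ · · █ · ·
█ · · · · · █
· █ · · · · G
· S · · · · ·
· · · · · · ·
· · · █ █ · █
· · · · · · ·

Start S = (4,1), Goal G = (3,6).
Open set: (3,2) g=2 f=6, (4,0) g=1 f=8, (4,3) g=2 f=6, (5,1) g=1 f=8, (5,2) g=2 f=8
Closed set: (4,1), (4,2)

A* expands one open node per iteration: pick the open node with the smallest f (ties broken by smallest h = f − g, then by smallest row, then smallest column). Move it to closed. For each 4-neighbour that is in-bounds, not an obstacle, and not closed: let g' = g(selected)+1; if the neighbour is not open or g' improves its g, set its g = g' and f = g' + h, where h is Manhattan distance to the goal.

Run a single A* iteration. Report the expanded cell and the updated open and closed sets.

expanded=(3,2); open=[(2,2) g=3 f=8, (3,3) g=3 f=6, (4,0) g=1 f=8, (4,3) g=2 f=6, (5,1) g=1 f=8, (5,2) g=2 f=8]; closed=[(3,2), (4,1), (4,2)]

step 1: expand (3,2) (f=6, h=4) → closed; open now [(2,2) g=3 f=8, (3,3) g=3 f=6, (4,0) g=1 f=8, (4,3) g=2 f=6, (5,1) g=1 f=8, (5,2) g=2 f=8]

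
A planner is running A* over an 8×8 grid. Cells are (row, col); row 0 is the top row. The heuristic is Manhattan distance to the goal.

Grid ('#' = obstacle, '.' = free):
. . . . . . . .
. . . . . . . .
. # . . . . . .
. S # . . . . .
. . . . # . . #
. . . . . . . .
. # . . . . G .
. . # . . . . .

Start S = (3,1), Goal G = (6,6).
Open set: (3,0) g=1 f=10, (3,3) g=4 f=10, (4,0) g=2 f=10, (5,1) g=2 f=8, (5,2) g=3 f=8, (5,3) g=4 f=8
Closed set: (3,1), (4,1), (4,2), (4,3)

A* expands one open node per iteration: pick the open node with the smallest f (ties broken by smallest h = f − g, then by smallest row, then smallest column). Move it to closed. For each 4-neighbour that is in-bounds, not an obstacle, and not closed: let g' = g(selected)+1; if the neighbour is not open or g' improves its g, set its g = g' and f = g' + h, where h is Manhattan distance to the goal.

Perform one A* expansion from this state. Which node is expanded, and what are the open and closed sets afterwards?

step 1: expand (5,3) (f=8, h=4) → closed; open now [(3,0) g=1 f=10, (3,3) g=4 f=10, (4,0) g=2 f=10, (5,1) g=2 f=8, (5,2) g=3 f=8, (5,4) g=5 f=8, (6,3) g=5 f=8]

expanded=(5,3); open=[(3,0) g=1 f=10, (3,3) g=4 f=10, (4,0) g=2 f=10, (5,1) g=2 f=8, (5,2) g=3 f=8, (5,4) g=5 f=8, (6,3) g=5 f=8]; closed=[(3,1), (4,1), (4,2), (4,3), (5,3)]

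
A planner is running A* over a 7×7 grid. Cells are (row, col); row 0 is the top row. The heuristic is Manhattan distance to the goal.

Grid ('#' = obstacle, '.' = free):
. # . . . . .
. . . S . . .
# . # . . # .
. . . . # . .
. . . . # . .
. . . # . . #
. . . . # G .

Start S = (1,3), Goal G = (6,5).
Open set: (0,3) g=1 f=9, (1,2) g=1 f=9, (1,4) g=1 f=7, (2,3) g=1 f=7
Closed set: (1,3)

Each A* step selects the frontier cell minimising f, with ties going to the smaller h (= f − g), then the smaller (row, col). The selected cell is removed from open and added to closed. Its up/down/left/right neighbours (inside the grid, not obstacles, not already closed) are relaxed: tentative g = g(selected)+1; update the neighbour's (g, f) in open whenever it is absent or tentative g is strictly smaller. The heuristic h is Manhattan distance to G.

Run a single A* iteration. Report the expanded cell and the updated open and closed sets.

expanded=(1,4); open=[(0,3) g=1 f=9, (0,4) g=2 f=9, (1,2) g=1 f=9, (1,5) g=2 f=7, (2,3) g=1 f=7, (2,4) g=2 f=7]; closed=[(1,3), (1,4)]

step 1: expand (1,4) (f=7, h=6) → closed; open now [(0,3) g=1 f=9, (0,4) g=2 f=9, (1,2) g=1 f=9, (1,5) g=2 f=7, (2,3) g=1 f=7, (2,4) g=2 f=7]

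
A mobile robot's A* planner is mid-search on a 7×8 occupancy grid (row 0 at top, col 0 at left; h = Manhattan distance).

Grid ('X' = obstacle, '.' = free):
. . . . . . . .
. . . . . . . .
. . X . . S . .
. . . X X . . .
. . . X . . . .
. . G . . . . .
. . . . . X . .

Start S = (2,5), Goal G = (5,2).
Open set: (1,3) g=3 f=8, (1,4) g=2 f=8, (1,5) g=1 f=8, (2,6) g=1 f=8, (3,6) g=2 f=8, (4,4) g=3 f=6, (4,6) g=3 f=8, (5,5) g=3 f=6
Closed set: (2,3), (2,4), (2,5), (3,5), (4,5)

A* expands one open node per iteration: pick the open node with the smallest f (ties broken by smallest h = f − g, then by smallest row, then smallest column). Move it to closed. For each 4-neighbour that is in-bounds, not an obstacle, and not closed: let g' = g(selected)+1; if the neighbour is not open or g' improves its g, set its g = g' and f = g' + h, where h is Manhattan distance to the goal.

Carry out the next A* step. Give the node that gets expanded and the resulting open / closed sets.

expanded=(4,4); open=[(1,3) g=3 f=8, (1,4) g=2 f=8, (1,5) g=1 f=8, (2,6) g=1 f=8, (3,6) g=2 f=8, (4,6) g=3 f=8, (5,4) g=4 f=6, (5,5) g=3 f=6]; closed=[(2,3), (2,4), (2,5), (3,5), (4,4), (4,5)]

step 1: expand (4,4) (f=6, h=3) → closed; open now [(1,3) g=3 f=8, (1,4) g=2 f=8, (1,5) g=1 f=8, (2,6) g=1 f=8, (3,6) g=2 f=8, (4,6) g=3 f=8, (5,4) g=4 f=6, (5,5) g=3 f=6]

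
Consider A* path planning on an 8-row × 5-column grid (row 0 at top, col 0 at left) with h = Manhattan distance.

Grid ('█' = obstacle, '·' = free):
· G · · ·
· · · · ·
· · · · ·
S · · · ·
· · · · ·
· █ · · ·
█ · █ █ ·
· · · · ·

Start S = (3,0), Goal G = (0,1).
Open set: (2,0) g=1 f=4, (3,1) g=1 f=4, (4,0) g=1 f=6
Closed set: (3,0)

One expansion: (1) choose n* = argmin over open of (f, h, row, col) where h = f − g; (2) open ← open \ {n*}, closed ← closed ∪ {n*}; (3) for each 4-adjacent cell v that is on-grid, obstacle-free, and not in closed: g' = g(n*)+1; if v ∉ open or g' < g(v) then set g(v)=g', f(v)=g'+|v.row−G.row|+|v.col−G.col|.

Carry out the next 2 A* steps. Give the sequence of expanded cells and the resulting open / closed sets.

order=[(2,0) → (1,0)]; open=[(0,0) g=3 f=4, (1,1) g=3 f=4, (2,1) g=2 f=4, (3,1) g=1 f=4, (4,0) g=1 f=6]; closed=[(1,0), (2,0), (3,0)]

step 1: expand (2,0) (f=4, h=3) → closed; open now [(1,0) g=2 f=4, (2,1) g=2 f=4, (3,1) g=1 f=4, (4,0) g=1 f=6]
step 2: expand (1,0) (f=4, h=2) → closed; open now [(0,0) g=3 f=4, (1,1) g=3 f=4, (2,1) g=2 f=4, (3,1) g=1 f=4, (4,0) g=1 f=6]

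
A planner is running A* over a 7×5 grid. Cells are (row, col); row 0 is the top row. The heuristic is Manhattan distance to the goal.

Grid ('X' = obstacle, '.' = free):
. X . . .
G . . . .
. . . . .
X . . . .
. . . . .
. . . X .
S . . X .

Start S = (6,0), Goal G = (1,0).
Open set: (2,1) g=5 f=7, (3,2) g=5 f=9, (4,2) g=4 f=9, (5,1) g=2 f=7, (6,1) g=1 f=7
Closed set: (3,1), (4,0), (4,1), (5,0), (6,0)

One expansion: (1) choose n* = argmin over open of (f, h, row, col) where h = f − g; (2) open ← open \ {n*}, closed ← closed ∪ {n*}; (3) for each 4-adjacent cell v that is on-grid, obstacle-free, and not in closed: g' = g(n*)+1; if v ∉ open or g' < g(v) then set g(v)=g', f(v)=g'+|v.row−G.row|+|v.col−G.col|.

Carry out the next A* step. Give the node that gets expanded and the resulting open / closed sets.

step 1: expand (2,1) (f=7, h=2) → closed; open now [(1,1) g=6 f=7, (2,0) g=6 f=7, (2,2) g=6 f=9, (3,2) g=5 f=9, (4,2) g=4 f=9, (5,1) g=2 f=7, (6,1) g=1 f=7]

expanded=(2,1); open=[(1,1) g=6 f=7, (2,0) g=6 f=7, (2,2) g=6 f=9, (3,2) g=5 f=9, (4,2) g=4 f=9, (5,1) g=2 f=7, (6,1) g=1 f=7]; closed=[(2,1), (3,1), (4,0), (4,1), (5,0), (6,0)]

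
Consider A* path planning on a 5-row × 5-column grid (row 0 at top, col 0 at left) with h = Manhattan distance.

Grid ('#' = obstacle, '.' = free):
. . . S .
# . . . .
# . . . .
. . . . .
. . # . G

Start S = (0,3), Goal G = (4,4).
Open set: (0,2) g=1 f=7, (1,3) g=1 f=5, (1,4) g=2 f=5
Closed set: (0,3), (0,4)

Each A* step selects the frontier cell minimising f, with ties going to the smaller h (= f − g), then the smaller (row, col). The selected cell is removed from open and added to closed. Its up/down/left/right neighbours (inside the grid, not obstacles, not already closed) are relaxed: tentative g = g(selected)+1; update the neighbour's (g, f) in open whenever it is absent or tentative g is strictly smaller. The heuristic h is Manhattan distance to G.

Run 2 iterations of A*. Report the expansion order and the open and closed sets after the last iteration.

step 1: expand (1,4) (f=5, h=3) → closed; open now [(0,2) g=1 f=7, (1,3) g=1 f=5, (2,4) g=3 f=5]
step 2: expand (2,4) (f=5, h=2) → closed; open now [(0,2) g=1 f=7, (1,3) g=1 f=5, (2,3) g=4 f=7, (3,4) g=4 f=5]

order=[(1,4) → (2,4)]; open=[(0,2) g=1 f=7, (1,3) g=1 f=5, (2,3) g=4 f=7, (3,4) g=4 f=5]; closed=[(0,3), (0,4), (1,4), (2,4)]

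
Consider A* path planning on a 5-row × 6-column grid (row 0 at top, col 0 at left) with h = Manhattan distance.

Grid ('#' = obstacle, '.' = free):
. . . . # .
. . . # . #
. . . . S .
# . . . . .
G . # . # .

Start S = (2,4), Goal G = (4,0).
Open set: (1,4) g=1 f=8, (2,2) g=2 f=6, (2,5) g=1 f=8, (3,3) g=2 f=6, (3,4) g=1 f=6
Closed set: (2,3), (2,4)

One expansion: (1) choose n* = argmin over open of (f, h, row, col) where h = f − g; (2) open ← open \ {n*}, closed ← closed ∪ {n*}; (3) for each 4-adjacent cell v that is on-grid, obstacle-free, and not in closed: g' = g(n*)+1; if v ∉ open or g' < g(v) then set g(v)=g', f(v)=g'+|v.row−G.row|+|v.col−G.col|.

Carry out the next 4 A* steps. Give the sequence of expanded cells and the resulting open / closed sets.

step 1: expand (2,2) (f=6, h=4) → closed; open now [(1,2) g=3 f=8, (1,4) g=1 f=8, (2,1) g=3 f=6, (2,5) g=1 f=8, (3,2) g=3 f=6, (3,3) g=2 f=6, (3,4) g=1 f=6]
step 2: expand (2,1) (f=6, h=3) → closed; open now [(1,1) g=4 f=8, (1,2) g=3 f=8, (1,4) g=1 f=8, (2,0) g=4 f=6, (2,5) g=1 f=8, (3,1) g=4 f=6, (3,2) g=3 f=6, (3,3) g=2 f=6, (3,4) g=1 f=6]
step 3: expand (2,0) (f=6, h=2) → closed; open now [(1,0) g=5 f=8, (1,1) g=4 f=8, (1,2) g=3 f=8, (1,4) g=1 f=8, (2,5) g=1 f=8, (3,1) g=4 f=6, (3,2) g=3 f=6, (3,3) g=2 f=6, (3,4) g=1 f=6]
step 4: expand (3,1) (f=6, h=2) → closed; open now [(1,0) g=5 f=8, (1,1) g=4 f=8, (1,2) g=3 f=8, (1,4) g=1 f=8, (2,5) g=1 f=8, (3,2) g=3 f=6, (3,3) g=2 f=6, (3,4) g=1 f=6, (4,1) g=5 f=6]

order=[(2,2) → (2,1) → (2,0) → (3,1)]; open=[(1,0) g=5 f=8, (1,1) g=4 f=8, (1,2) g=3 f=8, (1,4) g=1 f=8, (2,5) g=1 f=8, (3,2) g=3 f=6, (3,3) g=2 f=6, (3,4) g=1 f=6, (4,1) g=5 f=6]; closed=[(2,0), (2,1), (2,2), (2,3), (2,4), (3,1)]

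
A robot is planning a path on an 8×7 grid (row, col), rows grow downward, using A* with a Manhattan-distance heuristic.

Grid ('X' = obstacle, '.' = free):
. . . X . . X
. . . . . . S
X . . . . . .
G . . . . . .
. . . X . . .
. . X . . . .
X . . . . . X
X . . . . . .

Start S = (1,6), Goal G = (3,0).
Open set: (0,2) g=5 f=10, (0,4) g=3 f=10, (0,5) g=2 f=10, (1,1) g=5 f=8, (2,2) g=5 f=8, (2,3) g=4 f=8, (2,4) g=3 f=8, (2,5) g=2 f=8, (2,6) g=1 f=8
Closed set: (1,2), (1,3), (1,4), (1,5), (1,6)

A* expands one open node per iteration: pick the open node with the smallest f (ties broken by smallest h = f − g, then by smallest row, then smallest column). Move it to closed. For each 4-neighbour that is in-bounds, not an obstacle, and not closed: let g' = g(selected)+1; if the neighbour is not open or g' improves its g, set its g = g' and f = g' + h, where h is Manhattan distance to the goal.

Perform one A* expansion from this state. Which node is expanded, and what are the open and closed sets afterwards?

step 1: expand (1,1) (f=8, h=3) → closed; open now [(0,1) g=6 f=10, (0,2) g=5 f=10, (0,4) g=3 f=10, (0,5) g=2 f=10, (1,0) g=6 f=8, (2,1) g=6 f=8, (2,2) g=5 f=8, (2,3) g=4 f=8, (2,4) g=3 f=8, (2,5) g=2 f=8, (2,6) g=1 f=8]

expanded=(1,1); open=[(0,1) g=6 f=10, (0,2) g=5 f=10, (0,4) g=3 f=10, (0,5) g=2 f=10, (1,0) g=6 f=8, (2,1) g=6 f=8, (2,2) g=5 f=8, (2,3) g=4 f=8, (2,4) g=3 f=8, (2,5) g=2 f=8, (2,6) g=1 f=8]; closed=[(1,1), (1,2), (1,3), (1,4), (1,5), (1,6)]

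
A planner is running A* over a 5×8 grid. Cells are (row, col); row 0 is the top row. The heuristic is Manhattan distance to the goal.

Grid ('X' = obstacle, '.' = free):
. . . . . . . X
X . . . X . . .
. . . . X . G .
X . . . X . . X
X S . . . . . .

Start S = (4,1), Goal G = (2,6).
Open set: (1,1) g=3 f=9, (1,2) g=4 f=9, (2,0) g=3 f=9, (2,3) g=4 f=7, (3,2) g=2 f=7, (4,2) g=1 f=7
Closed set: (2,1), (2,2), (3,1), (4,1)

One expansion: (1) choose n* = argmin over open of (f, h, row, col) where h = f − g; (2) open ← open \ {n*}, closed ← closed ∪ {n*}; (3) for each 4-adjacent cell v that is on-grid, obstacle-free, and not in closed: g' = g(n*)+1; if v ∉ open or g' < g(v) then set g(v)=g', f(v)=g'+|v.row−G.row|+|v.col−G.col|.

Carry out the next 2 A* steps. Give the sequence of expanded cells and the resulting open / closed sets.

order=[(2,3) → (3,2)]; open=[(1,1) g=3 f=9, (1,2) g=4 f=9, (1,3) g=5 f=9, (2,0) g=3 f=9, (3,3) g=3 f=7, (4,2) g=1 f=7]; closed=[(2,1), (2,2), (2,3), (3,1), (3,2), (4,1)]

step 1: expand (2,3) (f=7, h=3) → closed; open now [(1,1) g=3 f=9, (1,2) g=4 f=9, (1,3) g=5 f=9, (2,0) g=3 f=9, (3,2) g=2 f=7, (3,3) g=5 f=9, (4,2) g=1 f=7]
step 2: expand (3,2) (f=7, h=5) → closed; open now [(1,1) g=3 f=9, (1,2) g=4 f=9, (1,3) g=5 f=9, (2,0) g=3 f=9, (3,3) g=3 f=7, (4,2) g=1 f=7]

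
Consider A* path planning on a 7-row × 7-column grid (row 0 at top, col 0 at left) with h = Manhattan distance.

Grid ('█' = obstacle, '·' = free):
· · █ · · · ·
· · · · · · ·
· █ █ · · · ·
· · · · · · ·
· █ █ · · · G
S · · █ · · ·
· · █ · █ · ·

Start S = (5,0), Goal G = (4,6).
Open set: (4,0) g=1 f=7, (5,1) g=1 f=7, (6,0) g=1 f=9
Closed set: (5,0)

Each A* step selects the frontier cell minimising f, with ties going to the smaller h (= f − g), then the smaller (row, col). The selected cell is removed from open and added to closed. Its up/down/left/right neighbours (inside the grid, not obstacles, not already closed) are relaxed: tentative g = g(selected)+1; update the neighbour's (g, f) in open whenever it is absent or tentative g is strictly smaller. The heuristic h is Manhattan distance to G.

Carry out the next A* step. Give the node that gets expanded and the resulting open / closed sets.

expanded=(4,0); open=[(3,0) g=2 f=9, (5,1) g=1 f=7, (6,0) g=1 f=9]; closed=[(4,0), (5,0)]

step 1: expand (4,0) (f=7, h=6) → closed; open now [(3,0) g=2 f=9, (5,1) g=1 f=7, (6,0) g=1 f=9]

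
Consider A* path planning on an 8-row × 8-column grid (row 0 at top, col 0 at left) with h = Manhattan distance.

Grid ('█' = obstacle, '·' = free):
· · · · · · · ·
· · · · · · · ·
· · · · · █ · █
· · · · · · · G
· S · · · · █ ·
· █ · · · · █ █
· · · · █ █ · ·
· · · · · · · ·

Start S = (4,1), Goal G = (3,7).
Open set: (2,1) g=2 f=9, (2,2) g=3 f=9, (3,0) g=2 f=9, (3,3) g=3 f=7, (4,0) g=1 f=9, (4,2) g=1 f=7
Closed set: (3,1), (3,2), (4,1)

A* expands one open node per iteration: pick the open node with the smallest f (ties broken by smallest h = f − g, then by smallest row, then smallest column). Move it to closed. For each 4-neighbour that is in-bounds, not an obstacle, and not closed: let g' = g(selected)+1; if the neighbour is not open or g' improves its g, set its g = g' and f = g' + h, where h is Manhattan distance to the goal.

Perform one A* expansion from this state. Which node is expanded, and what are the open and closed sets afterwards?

step 1: expand (3,3) (f=7, h=4) → closed; open now [(2,1) g=2 f=9, (2,2) g=3 f=9, (2,3) g=4 f=9, (3,0) g=2 f=9, (3,4) g=4 f=7, (4,0) g=1 f=9, (4,2) g=1 f=7, (4,3) g=4 f=9]

expanded=(3,3); open=[(2,1) g=2 f=9, (2,2) g=3 f=9, (2,3) g=4 f=9, (3,0) g=2 f=9, (3,4) g=4 f=7, (4,0) g=1 f=9, (4,2) g=1 f=7, (4,3) g=4 f=9]; closed=[(3,1), (3,2), (3,3), (4,1)]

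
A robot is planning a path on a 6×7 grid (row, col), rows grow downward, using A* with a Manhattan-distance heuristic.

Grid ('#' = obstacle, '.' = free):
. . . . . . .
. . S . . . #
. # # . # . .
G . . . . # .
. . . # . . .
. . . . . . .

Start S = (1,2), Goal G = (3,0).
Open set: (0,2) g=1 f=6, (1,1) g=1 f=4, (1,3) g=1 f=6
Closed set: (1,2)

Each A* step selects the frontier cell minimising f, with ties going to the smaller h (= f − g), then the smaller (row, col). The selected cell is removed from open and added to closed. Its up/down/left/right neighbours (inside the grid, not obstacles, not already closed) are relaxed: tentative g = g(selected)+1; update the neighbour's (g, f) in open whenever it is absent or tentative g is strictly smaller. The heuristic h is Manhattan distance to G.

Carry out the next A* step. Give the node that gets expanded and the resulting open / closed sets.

step 1: expand (1,1) (f=4, h=3) → closed; open now [(0,1) g=2 f=6, (0,2) g=1 f=6, (1,0) g=2 f=4, (1,3) g=1 f=6]

expanded=(1,1); open=[(0,1) g=2 f=6, (0,2) g=1 f=6, (1,0) g=2 f=4, (1,3) g=1 f=6]; closed=[(1,1), (1,2)]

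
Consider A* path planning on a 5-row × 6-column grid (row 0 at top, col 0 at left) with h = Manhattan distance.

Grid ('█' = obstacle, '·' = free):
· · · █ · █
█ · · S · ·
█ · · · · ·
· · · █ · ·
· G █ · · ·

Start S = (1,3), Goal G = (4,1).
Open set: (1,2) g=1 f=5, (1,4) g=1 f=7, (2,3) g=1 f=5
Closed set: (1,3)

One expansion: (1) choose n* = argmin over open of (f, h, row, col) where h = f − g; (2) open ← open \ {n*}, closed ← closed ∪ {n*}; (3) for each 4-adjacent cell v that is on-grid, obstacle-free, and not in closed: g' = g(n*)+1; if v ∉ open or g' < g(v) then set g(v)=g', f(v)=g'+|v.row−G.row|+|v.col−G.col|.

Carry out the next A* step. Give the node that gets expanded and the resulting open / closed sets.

expanded=(1,2); open=[(0,2) g=2 f=7, (1,1) g=2 f=5, (1,4) g=1 f=7, (2,2) g=2 f=5, (2,3) g=1 f=5]; closed=[(1,2), (1,3)]

step 1: expand (1,2) (f=5, h=4) → closed; open now [(0,2) g=2 f=7, (1,1) g=2 f=5, (1,4) g=1 f=7, (2,2) g=2 f=5, (2,3) g=1 f=5]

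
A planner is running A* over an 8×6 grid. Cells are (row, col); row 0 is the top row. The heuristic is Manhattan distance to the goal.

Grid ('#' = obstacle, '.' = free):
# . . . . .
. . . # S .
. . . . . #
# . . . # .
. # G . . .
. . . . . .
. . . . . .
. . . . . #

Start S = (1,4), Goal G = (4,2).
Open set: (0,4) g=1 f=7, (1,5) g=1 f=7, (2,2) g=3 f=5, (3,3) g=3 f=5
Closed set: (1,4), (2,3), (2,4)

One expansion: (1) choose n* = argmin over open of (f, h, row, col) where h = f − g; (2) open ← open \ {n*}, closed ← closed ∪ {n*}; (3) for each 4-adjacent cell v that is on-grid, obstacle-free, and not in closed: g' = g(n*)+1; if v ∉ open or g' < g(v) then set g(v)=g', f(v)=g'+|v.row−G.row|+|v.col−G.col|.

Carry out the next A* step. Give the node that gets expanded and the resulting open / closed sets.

step 1: expand (2,2) (f=5, h=2) → closed; open now [(0,4) g=1 f=7, (1,2) g=4 f=7, (1,5) g=1 f=7, (2,1) g=4 f=7, (3,2) g=4 f=5, (3,3) g=3 f=5]

expanded=(2,2); open=[(0,4) g=1 f=7, (1,2) g=4 f=7, (1,5) g=1 f=7, (2,1) g=4 f=7, (3,2) g=4 f=5, (3,3) g=3 f=5]; closed=[(1,4), (2,2), (2,3), (2,4)]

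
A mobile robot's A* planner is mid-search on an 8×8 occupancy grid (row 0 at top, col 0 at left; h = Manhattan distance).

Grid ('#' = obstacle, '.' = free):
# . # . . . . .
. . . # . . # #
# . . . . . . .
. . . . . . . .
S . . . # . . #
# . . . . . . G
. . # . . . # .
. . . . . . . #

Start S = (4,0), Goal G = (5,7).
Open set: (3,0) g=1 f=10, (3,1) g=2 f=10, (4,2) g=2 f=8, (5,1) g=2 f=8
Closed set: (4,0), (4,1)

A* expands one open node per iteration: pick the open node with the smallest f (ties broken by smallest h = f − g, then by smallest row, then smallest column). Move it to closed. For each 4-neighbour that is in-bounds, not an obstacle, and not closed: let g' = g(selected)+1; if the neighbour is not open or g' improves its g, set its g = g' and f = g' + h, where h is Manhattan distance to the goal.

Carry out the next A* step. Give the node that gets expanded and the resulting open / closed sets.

expanded=(4,2); open=[(3,0) g=1 f=10, (3,1) g=2 f=10, (3,2) g=3 f=10, (4,3) g=3 f=8, (5,1) g=2 f=8, (5,2) g=3 f=8]; closed=[(4,0), (4,1), (4,2)]

step 1: expand (4,2) (f=8, h=6) → closed; open now [(3,0) g=1 f=10, (3,1) g=2 f=10, (3,2) g=3 f=10, (4,3) g=3 f=8, (5,1) g=2 f=8, (5,2) g=3 f=8]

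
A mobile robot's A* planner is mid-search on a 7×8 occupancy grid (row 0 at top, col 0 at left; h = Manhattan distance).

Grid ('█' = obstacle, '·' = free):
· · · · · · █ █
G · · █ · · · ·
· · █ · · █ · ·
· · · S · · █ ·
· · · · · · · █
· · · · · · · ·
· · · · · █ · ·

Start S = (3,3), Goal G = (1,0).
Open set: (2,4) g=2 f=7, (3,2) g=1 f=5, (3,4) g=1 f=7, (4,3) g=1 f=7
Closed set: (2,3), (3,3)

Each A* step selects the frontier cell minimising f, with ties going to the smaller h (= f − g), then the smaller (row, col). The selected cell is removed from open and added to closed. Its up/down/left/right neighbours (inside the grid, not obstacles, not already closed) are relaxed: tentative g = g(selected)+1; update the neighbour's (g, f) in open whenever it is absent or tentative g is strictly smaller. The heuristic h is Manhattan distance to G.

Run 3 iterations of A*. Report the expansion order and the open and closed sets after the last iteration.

step 1: expand (3,2) (f=5, h=4) → closed; open now [(2,4) g=2 f=7, (3,1) g=2 f=5, (3,4) g=1 f=7, (4,2) g=2 f=7, (4,3) g=1 f=7]
step 2: expand (3,1) (f=5, h=3) → closed; open now [(2,1) g=3 f=5, (2,4) g=2 f=7, (3,0) g=3 f=5, (3,4) g=1 f=7, (4,1) g=3 f=7, (4,2) g=2 f=7, (4,3) g=1 f=7]
step 3: expand (2,1) (f=5, h=2) → closed; open now [(1,1) g=4 f=5, (2,0) g=4 f=5, (2,4) g=2 f=7, (3,0) g=3 f=5, (3,4) g=1 f=7, (4,1) g=3 f=7, (4,2) g=2 f=7, (4,3) g=1 f=7]

order=[(3,2) → (3,1) → (2,1)]; open=[(1,1) g=4 f=5, (2,0) g=4 f=5, (2,4) g=2 f=7, (3,0) g=3 f=5, (3,4) g=1 f=7, (4,1) g=3 f=7, (4,2) g=2 f=7, (4,3) g=1 f=7]; closed=[(2,1), (2,3), (3,1), (3,2), (3,3)]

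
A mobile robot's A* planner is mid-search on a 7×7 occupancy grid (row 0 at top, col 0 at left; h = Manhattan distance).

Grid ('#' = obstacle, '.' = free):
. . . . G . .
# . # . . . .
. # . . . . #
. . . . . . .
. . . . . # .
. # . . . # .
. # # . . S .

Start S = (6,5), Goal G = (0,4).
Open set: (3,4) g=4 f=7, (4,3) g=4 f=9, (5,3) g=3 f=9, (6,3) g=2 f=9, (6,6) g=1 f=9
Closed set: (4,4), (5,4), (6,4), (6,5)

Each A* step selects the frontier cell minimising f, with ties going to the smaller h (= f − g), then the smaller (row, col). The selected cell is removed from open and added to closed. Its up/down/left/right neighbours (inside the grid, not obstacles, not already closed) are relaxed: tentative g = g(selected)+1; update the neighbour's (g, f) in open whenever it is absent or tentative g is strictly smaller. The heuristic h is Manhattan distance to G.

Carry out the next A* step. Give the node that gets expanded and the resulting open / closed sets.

step 1: expand (3,4) (f=7, h=3) → closed; open now [(2,4) g=5 f=7, (3,3) g=5 f=9, (3,5) g=5 f=9, (4,3) g=4 f=9, (5,3) g=3 f=9, (6,3) g=2 f=9, (6,6) g=1 f=9]

expanded=(3,4); open=[(2,4) g=5 f=7, (3,3) g=5 f=9, (3,5) g=5 f=9, (4,3) g=4 f=9, (5,3) g=3 f=9, (6,3) g=2 f=9, (6,6) g=1 f=9]; closed=[(3,4), (4,4), (5,4), (6,4), (6,5)]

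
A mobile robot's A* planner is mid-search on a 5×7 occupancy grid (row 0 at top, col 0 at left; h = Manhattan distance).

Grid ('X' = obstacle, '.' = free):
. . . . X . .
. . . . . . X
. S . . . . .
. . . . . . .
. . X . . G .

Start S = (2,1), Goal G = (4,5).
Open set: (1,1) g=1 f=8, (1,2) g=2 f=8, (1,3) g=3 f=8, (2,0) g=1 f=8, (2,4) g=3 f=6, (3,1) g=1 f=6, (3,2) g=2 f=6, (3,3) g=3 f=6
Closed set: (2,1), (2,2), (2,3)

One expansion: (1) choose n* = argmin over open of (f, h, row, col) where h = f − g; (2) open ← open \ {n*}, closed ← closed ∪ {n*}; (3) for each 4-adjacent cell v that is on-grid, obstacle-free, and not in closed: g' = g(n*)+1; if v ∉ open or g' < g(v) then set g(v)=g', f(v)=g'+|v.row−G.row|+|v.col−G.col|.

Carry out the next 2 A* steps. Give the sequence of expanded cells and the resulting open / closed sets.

order=[(2,4) → (2,5)]; open=[(1,1) g=1 f=8, (1,2) g=2 f=8, (1,3) g=3 f=8, (1,4) g=4 f=8, (1,5) g=5 f=8, (2,0) g=1 f=8, (2,6) g=5 f=8, (3,1) g=1 f=6, (3,2) g=2 f=6, (3,3) g=3 f=6, (3,4) g=4 f=6, (3,5) g=5 f=6]; closed=[(2,1), (2,2), (2,3), (2,4), (2,5)]

step 1: expand (2,4) (f=6, h=3) → closed; open now [(1,1) g=1 f=8, (1,2) g=2 f=8, (1,3) g=3 f=8, (1,4) g=4 f=8, (2,0) g=1 f=8, (2,5) g=4 f=6, (3,1) g=1 f=6, (3,2) g=2 f=6, (3,3) g=3 f=6, (3,4) g=4 f=6]
step 2: expand (2,5) (f=6, h=2) → closed; open now [(1,1) g=1 f=8, (1,2) g=2 f=8, (1,3) g=3 f=8, (1,4) g=4 f=8, (1,5) g=5 f=8, (2,0) g=1 f=8, (2,6) g=5 f=8, (3,1) g=1 f=6, (3,2) g=2 f=6, (3,3) g=3 f=6, (3,4) g=4 f=6, (3,5) g=5 f=6]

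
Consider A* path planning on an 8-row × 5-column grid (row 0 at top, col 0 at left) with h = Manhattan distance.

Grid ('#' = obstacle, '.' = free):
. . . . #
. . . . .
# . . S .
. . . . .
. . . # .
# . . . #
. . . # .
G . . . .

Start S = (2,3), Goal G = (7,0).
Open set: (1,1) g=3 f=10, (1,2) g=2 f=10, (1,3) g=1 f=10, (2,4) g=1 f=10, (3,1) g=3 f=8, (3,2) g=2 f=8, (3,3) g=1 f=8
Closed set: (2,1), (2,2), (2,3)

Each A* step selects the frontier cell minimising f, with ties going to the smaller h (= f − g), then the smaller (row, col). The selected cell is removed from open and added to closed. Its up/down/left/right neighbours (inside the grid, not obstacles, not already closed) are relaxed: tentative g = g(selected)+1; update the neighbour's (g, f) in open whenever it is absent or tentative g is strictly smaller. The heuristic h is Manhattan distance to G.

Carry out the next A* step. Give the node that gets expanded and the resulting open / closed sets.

step 1: expand (3,1) (f=8, h=5) → closed; open now [(1,1) g=3 f=10, (1,2) g=2 f=10, (1,3) g=1 f=10, (2,4) g=1 f=10, (3,0) g=4 f=8, (3,2) g=2 f=8, (3,3) g=1 f=8, (4,1) g=4 f=8]

expanded=(3,1); open=[(1,1) g=3 f=10, (1,2) g=2 f=10, (1,3) g=1 f=10, (2,4) g=1 f=10, (3,0) g=4 f=8, (3,2) g=2 f=8, (3,3) g=1 f=8, (4,1) g=4 f=8]; closed=[(2,1), (2,2), (2,3), (3,1)]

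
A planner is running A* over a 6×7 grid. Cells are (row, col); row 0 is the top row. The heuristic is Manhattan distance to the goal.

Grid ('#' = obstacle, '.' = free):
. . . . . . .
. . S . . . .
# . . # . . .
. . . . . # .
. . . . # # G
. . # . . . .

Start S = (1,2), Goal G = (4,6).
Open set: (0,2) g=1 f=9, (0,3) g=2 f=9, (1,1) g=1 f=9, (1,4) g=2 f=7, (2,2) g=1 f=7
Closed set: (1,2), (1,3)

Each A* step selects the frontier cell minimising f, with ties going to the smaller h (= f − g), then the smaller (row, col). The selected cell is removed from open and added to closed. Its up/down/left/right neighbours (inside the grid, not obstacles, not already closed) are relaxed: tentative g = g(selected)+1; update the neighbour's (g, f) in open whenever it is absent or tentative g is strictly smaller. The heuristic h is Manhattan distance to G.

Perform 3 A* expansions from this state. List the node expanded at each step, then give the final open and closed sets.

step 1: expand (1,4) (f=7, h=5) → closed; open now [(0,2) g=1 f=9, (0,3) g=2 f=9, (0,4) g=3 f=9, (1,1) g=1 f=9, (1,5) g=3 f=7, (2,2) g=1 f=7, (2,4) g=3 f=7]
step 2: expand (1,5) (f=7, h=4) → closed; open now [(0,2) g=1 f=9, (0,3) g=2 f=9, (0,4) g=3 f=9, (0,5) g=4 f=9, (1,1) g=1 f=9, (1,6) g=4 f=7, (2,2) g=1 f=7, (2,4) g=3 f=7, (2,5) g=4 f=7]
step 3: expand (1,6) (f=7, h=3) → closed; open now [(0,2) g=1 f=9, (0,3) g=2 f=9, (0,4) g=3 f=9, (0,5) g=4 f=9, (0,6) g=5 f=9, (1,1) g=1 f=9, (2,2) g=1 f=7, (2,4) g=3 f=7, (2,5) g=4 f=7, (2,6) g=5 f=7]

order=[(1,4) → (1,5) → (1,6)]; open=[(0,2) g=1 f=9, (0,3) g=2 f=9, (0,4) g=3 f=9, (0,5) g=4 f=9, (0,6) g=5 f=9, (1,1) g=1 f=9, (2,2) g=1 f=7, (2,4) g=3 f=7, (2,5) g=4 f=7, (2,6) g=5 f=7]; closed=[(1,2), (1,3), (1,4), (1,5), (1,6)]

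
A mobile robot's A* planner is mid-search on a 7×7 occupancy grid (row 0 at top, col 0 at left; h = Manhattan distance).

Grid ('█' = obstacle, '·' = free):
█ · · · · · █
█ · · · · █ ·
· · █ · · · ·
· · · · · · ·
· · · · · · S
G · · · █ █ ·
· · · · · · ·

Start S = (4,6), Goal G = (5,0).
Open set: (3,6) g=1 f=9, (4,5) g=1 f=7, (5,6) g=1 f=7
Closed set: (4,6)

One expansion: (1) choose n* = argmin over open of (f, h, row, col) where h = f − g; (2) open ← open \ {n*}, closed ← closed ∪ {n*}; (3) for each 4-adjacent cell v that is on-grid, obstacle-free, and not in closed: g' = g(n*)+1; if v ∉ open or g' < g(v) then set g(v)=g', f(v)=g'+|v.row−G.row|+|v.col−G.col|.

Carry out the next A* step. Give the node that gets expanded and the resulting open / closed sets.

step 1: expand (4,5) (f=7, h=6) → closed; open now [(3,5) g=2 f=9, (3,6) g=1 f=9, (4,4) g=2 f=7, (5,6) g=1 f=7]

expanded=(4,5); open=[(3,5) g=2 f=9, (3,6) g=1 f=9, (4,4) g=2 f=7, (5,6) g=1 f=7]; closed=[(4,5), (4,6)]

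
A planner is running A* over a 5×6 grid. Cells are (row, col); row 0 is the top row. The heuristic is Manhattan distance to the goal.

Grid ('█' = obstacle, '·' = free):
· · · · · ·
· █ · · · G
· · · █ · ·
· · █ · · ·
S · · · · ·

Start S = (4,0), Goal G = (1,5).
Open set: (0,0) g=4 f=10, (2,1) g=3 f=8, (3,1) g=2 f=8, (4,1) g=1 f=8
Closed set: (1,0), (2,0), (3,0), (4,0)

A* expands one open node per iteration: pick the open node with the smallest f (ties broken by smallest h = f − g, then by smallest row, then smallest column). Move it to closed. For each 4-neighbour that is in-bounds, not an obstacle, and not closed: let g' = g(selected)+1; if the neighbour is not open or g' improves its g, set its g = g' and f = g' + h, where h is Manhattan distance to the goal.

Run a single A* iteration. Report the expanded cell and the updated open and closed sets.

expanded=(2,1); open=[(0,0) g=4 f=10, (2,2) g=4 f=8, (3,1) g=2 f=8, (4,1) g=1 f=8]; closed=[(1,0), (2,0), (2,1), (3,0), (4,0)]

step 1: expand (2,1) (f=8, h=5) → closed; open now [(0,0) g=4 f=10, (2,2) g=4 f=8, (3,1) g=2 f=8, (4,1) g=1 f=8]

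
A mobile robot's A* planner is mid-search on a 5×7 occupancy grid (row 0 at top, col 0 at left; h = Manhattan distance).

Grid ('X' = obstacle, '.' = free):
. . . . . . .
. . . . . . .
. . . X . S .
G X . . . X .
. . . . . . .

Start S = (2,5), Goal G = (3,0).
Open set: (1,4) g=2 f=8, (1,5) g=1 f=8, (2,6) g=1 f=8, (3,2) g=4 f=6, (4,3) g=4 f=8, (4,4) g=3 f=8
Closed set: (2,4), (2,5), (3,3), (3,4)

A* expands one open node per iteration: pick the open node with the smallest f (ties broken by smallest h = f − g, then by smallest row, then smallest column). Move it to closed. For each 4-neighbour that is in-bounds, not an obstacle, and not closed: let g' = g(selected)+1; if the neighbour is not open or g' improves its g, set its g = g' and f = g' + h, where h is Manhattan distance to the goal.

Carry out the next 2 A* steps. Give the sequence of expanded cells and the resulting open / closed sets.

order=[(3,2) → (2,2)]; open=[(1,2) g=6 f=10, (1,4) g=2 f=8, (1,5) g=1 f=8, (2,1) g=6 f=8, (2,6) g=1 f=8, (4,2) g=5 f=8, (4,3) g=4 f=8, (4,4) g=3 f=8]; closed=[(2,2), (2,4), (2,5), (3,2), (3,3), (3,4)]

step 1: expand (3,2) (f=6, h=2) → closed; open now [(1,4) g=2 f=8, (1,5) g=1 f=8, (2,2) g=5 f=8, (2,6) g=1 f=8, (4,2) g=5 f=8, (4,3) g=4 f=8, (4,4) g=3 f=8]
step 2: expand (2,2) (f=8, h=3) → closed; open now [(1,2) g=6 f=10, (1,4) g=2 f=8, (1,5) g=1 f=8, (2,1) g=6 f=8, (2,6) g=1 f=8, (4,2) g=5 f=8, (4,3) g=4 f=8, (4,4) g=3 f=8]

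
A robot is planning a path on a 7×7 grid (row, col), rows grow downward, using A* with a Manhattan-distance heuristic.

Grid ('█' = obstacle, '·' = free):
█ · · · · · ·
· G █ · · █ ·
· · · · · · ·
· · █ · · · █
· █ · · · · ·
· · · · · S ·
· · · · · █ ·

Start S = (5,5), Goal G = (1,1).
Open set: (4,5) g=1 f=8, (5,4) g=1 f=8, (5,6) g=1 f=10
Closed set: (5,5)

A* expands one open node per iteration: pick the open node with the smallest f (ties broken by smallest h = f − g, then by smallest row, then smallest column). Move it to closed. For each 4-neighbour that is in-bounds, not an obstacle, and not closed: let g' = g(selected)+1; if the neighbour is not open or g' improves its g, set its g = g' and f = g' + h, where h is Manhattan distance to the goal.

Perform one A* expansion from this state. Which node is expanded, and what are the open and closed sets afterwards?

step 1: expand (4,5) (f=8, h=7) → closed; open now [(3,5) g=2 f=8, (4,4) g=2 f=8, (4,6) g=2 f=10, (5,4) g=1 f=8, (5,6) g=1 f=10]

expanded=(4,5); open=[(3,5) g=2 f=8, (4,4) g=2 f=8, (4,6) g=2 f=10, (5,4) g=1 f=8, (5,6) g=1 f=10]; closed=[(4,5), (5,5)]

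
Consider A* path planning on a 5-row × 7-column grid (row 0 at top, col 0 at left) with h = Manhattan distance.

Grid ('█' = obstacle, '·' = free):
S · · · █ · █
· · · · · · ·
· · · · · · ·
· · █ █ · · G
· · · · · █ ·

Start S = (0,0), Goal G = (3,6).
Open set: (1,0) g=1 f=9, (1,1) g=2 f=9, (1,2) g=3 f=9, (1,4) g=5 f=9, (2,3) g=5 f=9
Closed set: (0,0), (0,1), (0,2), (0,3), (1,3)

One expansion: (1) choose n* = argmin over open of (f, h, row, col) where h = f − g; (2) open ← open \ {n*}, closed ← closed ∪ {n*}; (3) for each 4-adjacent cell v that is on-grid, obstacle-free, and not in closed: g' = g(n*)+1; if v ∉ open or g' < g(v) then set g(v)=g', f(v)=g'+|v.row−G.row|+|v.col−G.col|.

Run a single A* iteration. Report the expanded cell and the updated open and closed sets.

step 1: expand (1,4) (f=9, h=4) → closed; open now [(1,0) g=1 f=9, (1,1) g=2 f=9, (1,2) g=3 f=9, (1,5) g=6 f=9, (2,3) g=5 f=9, (2,4) g=6 f=9]

expanded=(1,4); open=[(1,0) g=1 f=9, (1,1) g=2 f=9, (1,2) g=3 f=9, (1,5) g=6 f=9, (2,3) g=5 f=9, (2,4) g=6 f=9]; closed=[(0,0), (0,1), (0,2), (0,3), (1,3), (1,4)]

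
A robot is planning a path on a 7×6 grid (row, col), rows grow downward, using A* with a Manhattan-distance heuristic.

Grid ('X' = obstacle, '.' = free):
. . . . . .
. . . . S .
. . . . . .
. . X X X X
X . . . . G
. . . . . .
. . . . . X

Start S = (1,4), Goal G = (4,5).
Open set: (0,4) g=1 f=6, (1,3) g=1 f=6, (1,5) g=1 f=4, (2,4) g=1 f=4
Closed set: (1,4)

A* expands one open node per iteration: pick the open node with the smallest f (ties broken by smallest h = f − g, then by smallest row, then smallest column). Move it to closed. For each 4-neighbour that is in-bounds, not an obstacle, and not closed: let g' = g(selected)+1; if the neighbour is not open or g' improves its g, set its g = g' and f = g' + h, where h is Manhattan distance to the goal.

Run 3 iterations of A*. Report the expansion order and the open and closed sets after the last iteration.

step 1: expand (1,5) (f=4, h=3) → closed; open now [(0,4) g=1 f=6, (0,5) g=2 f=6, (1,3) g=1 f=6, (2,4) g=1 f=4, (2,5) g=2 f=4]
step 2: expand (2,5) (f=4, h=2) → closed; open now [(0,4) g=1 f=6, (0,5) g=2 f=6, (1,3) g=1 f=6, (2,4) g=1 f=4]
step 3: expand (2,4) (f=4, h=3) → closed; open now [(0,4) g=1 f=6, (0,5) g=2 f=6, (1,3) g=1 f=6, (2,3) g=2 f=6]

order=[(1,5) → (2,5) → (2,4)]; open=[(0,4) g=1 f=6, (0,5) g=2 f=6, (1,3) g=1 f=6, (2,3) g=2 f=6]; closed=[(1,4), (1,5), (2,4), (2,5)]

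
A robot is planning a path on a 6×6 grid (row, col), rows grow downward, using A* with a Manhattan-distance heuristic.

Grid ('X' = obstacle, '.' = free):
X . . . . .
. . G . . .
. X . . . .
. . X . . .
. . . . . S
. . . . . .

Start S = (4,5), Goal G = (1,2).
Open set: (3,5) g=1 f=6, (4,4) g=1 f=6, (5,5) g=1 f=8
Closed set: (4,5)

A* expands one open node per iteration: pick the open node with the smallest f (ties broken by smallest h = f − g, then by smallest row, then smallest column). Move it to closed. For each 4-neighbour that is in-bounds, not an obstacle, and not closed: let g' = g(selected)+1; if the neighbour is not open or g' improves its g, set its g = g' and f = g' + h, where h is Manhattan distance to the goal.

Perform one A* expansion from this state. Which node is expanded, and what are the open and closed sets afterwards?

expanded=(3,5); open=[(2,5) g=2 f=6, (3,4) g=2 f=6, (4,4) g=1 f=6, (5,5) g=1 f=8]; closed=[(3,5), (4,5)]

step 1: expand (3,5) (f=6, h=5) → closed; open now [(2,5) g=2 f=6, (3,4) g=2 f=6, (4,4) g=1 f=6, (5,5) g=1 f=8]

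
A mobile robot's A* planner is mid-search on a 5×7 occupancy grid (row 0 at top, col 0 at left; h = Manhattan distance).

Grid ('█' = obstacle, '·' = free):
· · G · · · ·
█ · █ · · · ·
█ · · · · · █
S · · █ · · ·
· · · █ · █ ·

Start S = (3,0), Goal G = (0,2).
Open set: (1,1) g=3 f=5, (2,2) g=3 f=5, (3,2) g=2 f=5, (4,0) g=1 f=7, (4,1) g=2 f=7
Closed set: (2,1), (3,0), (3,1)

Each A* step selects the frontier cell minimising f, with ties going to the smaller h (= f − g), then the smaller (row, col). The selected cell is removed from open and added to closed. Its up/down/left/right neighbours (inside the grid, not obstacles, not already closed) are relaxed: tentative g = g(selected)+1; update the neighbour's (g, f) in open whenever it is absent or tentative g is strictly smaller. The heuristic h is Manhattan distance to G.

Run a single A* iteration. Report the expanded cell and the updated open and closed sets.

expanded=(1,1); open=[(0,1) g=4 f=5, (2,2) g=3 f=5, (3,2) g=2 f=5, (4,0) g=1 f=7, (4,1) g=2 f=7]; closed=[(1,1), (2,1), (3,0), (3,1)]

step 1: expand (1,1) (f=5, h=2) → closed; open now [(0,1) g=4 f=5, (2,2) g=3 f=5, (3,2) g=2 f=5, (4,0) g=1 f=7, (4,1) g=2 f=7]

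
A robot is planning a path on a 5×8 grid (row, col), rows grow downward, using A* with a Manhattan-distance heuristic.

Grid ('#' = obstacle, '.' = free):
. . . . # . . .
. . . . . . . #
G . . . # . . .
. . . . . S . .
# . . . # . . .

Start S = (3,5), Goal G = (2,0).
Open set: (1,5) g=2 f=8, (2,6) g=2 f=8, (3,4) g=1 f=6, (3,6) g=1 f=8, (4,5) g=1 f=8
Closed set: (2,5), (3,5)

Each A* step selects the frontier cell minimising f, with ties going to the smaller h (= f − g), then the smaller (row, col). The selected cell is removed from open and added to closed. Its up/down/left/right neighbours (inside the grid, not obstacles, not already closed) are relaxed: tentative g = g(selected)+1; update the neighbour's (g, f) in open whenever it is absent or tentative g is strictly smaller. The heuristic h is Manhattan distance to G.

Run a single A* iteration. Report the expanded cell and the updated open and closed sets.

step 1: expand (3,4) (f=6, h=5) → closed; open now [(1,5) g=2 f=8, (2,6) g=2 f=8, (3,3) g=2 f=6, (3,6) g=1 f=8, (4,5) g=1 f=8]

expanded=(3,4); open=[(1,5) g=2 f=8, (2,6) g=2 f=8, (3,3) g=2 f=6, (3,6) g=1 f=8, (4,5) g=1 f=8]; closed=[(2,5), (3,4), (3,5)]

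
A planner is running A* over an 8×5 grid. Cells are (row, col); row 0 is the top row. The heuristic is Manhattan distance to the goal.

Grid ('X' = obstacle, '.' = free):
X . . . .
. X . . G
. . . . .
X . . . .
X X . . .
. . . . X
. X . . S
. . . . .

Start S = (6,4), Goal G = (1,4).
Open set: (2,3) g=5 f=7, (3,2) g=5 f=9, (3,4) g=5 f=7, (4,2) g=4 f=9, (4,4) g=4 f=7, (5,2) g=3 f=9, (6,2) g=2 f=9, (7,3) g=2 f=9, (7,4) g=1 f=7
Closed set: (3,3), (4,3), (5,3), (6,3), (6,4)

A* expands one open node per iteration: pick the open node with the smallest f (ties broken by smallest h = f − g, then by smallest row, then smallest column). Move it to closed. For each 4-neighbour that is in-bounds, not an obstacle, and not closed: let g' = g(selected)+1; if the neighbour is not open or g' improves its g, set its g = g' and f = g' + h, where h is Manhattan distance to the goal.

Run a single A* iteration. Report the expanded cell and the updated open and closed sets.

expanded=(2,3); open=[(1,3) g=6 f=7, (2,2) g=6 f=9, (2,4) g=6 f=7, (3,2) g=5 f=9, (3,4) g=5 f=7, (4,2) g=4 f=9, (4,4) g=4 f=7, (5,2) g=3 f=9, (6,2) g=2 f=9, (7,3) g=2 f=9, (7,4) g=1 f=7]; closed=[(2,3), (3,3), (4,3), (5,3), (6,3), (6,4)]

step 1: expand (2,3) (f=7, h=2) → closed; open now [(1,3) g=6 f=7, (2,2) g=6 f=9, (2,4) g=6 f=7, (3,2) g=5 f=9, (3,4) g=5 f=7, (4,2) g=4 f=9, (4,4) g=4 f=7, (5,2) g=3 f=9, (6,2) g=2 f=9, (7,3) g=2 f=9, (7,4) g=1 f=7]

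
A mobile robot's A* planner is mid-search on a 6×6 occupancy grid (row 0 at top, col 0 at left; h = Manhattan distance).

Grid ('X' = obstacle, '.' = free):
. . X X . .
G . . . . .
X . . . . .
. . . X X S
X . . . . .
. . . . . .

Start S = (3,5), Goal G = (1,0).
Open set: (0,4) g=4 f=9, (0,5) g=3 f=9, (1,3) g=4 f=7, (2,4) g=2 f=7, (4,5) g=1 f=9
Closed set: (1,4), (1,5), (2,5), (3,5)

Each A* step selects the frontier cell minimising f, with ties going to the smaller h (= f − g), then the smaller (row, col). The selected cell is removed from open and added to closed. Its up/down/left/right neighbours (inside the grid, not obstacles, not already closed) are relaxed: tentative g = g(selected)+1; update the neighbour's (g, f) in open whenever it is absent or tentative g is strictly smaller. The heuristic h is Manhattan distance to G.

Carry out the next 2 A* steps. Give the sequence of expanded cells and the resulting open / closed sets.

step 1: expand (1,3) (f=7, h=3) → closed; open now [(0,4) g=4 f=9, (0,5) g=3 f=9, (1,2) g=5 f=7, (2,3) g=5 f=9, (2,4) g=2 f=7, (4,5) g=1 f=9]
step 2: expand (1,2) (f=7, h=2) → closed; open now [(0,4) g=4 f=9, (0,5) g=3 f=9, (1,1) g=6 f=7, (2,2) g=6 f=9, (2,3) g=5 f=9, (2,4) g=2 f=7, (4,5) g=1 f=9]

order=[(1,3) → (1,2)]; open=[(0,4) g=4 f=9, (0,5) g=3 f=9, (1,1) g=6 f=7, (2,2) g=6 f=9, (2,3) g=5 f=9, (2,4) g=2 f=7, (4,5) g=1 f=9]; closed=[(1,2), (1,3), (1,4), (1,5), (2,5), (3,5)]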